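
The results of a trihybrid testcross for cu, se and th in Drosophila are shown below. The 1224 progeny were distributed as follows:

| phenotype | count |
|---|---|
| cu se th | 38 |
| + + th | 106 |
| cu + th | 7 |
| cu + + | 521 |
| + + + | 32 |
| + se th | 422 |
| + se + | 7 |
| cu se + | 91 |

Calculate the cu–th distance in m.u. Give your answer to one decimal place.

The two most frequent reciprocal classes, + se th and cu + +, are the parental types, so the F1 was + se th / cu + +.
The two rarest classes, + se + and cu + th, are the double crossovers. Comparing them with the parentals, only the th allele has switched, so th is the middle locus and the order is se – th – cu.
Crossovers in the th–cu interval produce the single-crossover classes cu se th and + + + (38 + 32 = 70) plus the double crossovers (14).
RF(th–cu) = (70 + 14) / 1224 = 84/1224 = 0.0686 → 6.9 m.u.

6.9 m.u.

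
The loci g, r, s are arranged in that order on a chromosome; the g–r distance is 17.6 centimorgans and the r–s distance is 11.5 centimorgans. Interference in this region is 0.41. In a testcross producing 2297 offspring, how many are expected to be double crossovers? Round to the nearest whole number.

Map distances give recombination frequencies of 0.176 and 0.115 for the two intervals.
With interference 0.41 (so coincidence = 0.59), expected double-crossover frequency = 0.176 × 0.115 × 0.59 = 0.01194.
Expected number = 0.01194 × 2297 = 27.43 ≈ 27.

27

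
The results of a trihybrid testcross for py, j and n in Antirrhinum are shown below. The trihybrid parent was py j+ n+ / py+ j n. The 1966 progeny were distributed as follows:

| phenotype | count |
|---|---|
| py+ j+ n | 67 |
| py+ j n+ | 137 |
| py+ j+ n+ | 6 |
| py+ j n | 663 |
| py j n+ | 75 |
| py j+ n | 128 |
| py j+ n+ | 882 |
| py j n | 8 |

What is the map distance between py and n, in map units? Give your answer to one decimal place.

The two rarest classes, py+ j+ n+ and py j n, are the double crossovers. Comparing them with the parentals, only the py allele has switched, so py is the middle locus and the order is j – py – n.
Crossovers in the py–n interval produce the single-crossover classes py j+ n and py+ j n+ (128 + 137 = 265) plus the double crossovers (14).
RF(py–n) = (265 + 14) / 1966 = 279/1966 = 0.1419 → 14.2 map units.

14.2 map units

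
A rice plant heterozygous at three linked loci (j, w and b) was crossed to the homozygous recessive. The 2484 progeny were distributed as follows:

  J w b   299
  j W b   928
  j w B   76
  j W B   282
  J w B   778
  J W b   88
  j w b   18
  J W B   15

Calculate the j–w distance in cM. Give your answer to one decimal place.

The two most frequent reciprocal classes, j W b and J w B, are the parental types, so the F1 was j W b / J w B.
The two rarest classes, j w b and J W B, are the double crossovers. Comparing them with the parentals, only the w allele has switched, so w is the middle locus and the order is j – w – b.
Crossovers in the j–w interval produce the single-crossover classes J W b and j w B (88 + 76 = 164) plus the double crossovers (33).
RF(j–w) = (164 + 33) / 2484 = 197/2484 = 0.0793 → 7.9 cM.

7.9 cM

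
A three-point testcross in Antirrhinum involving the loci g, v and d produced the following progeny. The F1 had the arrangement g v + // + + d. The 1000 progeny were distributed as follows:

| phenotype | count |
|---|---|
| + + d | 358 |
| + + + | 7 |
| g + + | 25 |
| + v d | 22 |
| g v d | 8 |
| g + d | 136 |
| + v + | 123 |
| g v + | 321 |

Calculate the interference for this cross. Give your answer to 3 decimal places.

The two rarest classes, g v d and + + +, are the double crossovers. Comparing them with the parentals, only the d allele has switched, so d is the middle locus and the order is v – d – g.
v–d: (47 + 15)/1000 = 0.0620; d–g: (259 + 15)/1000 = 0.2740.
Expected DCO frequency = 0.0620 × 0.2740 ≈ 0.01699; observed = 15/1000 ≈ 0.01500.
Coefficient of coincidence = 0.01500/0.01699 ≈ 0.883; interference = 1 − 0.883 = 0.117.

0.117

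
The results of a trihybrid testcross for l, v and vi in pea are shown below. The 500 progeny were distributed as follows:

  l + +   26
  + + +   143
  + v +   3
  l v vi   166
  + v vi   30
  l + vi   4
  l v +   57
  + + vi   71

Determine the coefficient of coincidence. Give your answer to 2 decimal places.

0.41

The two most frequent reciprocal classes, l v vi and + + +, are the parental types, so the F1 was l v vi / + + +.
The two rarest classes, l + vi and + v +, are the double crossovers. Comparing them with the parentals, only the v allele has switched, so v is the middle locus and the order is l – v – vi.
l–v: (56 + 7)/500 = 0.1260; v–vi: (128 + 7)/500 = 0.2700.
Expected DCO frequency = 0.1260 × 0.2700 ≈ 0.03402; observed = 7/500 ≈ 0.01400.
Coefficient of coincidence = 0.01400/0.03402 ≈ 0.41.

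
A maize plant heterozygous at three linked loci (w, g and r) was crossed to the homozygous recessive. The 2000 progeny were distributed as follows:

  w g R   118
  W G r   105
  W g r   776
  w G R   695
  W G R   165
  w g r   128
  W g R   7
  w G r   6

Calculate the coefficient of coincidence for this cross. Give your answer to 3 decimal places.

0.360

The two most frequent reciprocal classes, W g r and w G R, are the parental types, so the F1 was W g r / w G R.
The two rarest classes, W g R and w G r, are the double crossovers. Comparing them with the parentals, only the r allele has switched, so r is the middle locus and the order is w – r – g.
w–r: (293 + 13)/2000 = 0.1530; r–g: (223 + 13)/2000 = 0.1180.
Expected DCO frequency = 0.1530 × 0.1180 ≈ 0.01805; observed = 13/2000 ≈ 0.00650.
Coefficient of coincidence = 0.00650/0.01805 ≈ 0.360.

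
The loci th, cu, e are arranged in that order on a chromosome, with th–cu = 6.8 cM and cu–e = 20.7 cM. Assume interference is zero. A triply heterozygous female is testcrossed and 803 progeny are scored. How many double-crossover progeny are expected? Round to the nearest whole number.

11

Map distances give recombination frequencies of 0.068 and 0.207 for the two intervals.
With no interference, expected double-crossover frequency = 0.068 × 0.207 = 0.01408.
Expected number = 0.01408 × 803 = 11.30 ≈ 11.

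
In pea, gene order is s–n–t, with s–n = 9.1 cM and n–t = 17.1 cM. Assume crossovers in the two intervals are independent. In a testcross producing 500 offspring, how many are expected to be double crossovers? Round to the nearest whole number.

Map distances give recombination frequencies of 0.091 and 0.171 for the two intervals.
With no interference, expected double-crossover frequency = 0.091 × 0.171 = 0.01556.
Expected number = 0.01556 × 500 = 7.78 ≈ 8.

8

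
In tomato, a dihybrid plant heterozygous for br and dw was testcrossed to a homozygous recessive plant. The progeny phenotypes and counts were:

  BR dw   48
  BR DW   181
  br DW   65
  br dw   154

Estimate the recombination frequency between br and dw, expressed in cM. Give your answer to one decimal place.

25.2 cM

The two most frequent classes, BR DW (181) and br dw (154), are the parental types, so the F1 was BR DW / br dw.
The recombinant classes are BR dw and br DW: 48 + 65 = 113.
Recombination frequency = 113/448 = 0.2522 ≈ 25.2%, i.e. 25.2 cM.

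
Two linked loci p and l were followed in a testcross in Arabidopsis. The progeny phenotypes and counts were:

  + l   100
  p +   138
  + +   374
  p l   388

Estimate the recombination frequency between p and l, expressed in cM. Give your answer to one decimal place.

23.8 cM

The two most frequent classes, + + (374) and p l (388), are the parental types, so the F1 was + + / p l.
The recombinant classes are + l and p +: 100 + 138 = 238.
Recombination frequency = 238/1000 = 0.2380 ≈ 23.8%, i.e. 23.8 cM.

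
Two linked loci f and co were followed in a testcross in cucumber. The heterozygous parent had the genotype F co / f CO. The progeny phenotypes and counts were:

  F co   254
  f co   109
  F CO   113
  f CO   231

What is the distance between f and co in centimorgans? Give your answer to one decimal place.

The recombinant classes are F CO and f co: 113 + 109 = 222.
Recombination frequency = 222/707 = 0.3140 ≈ 31.4%, i.e. 31.4 centimorgans.

31.4 centimorgans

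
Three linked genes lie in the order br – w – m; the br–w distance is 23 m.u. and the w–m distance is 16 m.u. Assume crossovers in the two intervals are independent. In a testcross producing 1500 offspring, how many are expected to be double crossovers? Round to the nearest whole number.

Map distances give recombination frequencies of 0.230 and 0.160 for the two intervals.
With no interference, expected double-crossover frequency = 0.230 × 0.160 = 0.03680.
Expected number = 0.03680 × 1500 = 55.20 ≈ 55.

55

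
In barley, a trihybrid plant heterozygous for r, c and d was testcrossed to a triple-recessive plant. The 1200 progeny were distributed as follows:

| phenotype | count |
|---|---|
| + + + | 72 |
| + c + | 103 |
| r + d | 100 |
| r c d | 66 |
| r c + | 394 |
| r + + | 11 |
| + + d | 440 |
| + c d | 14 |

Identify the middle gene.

The two most frequent reciprocal classes, r c + and + + d, are the parental types, so the F1 was r c + / + + d.
The two rarest classes, r + + and + c d, are the double crossovers. Comparing them with the parentals, only the c allele has switched, so c is the middle locus and the order is d – c – r.

c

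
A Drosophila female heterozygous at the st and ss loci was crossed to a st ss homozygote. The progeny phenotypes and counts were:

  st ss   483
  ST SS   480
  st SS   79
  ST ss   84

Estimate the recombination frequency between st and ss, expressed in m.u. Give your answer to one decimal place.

The two most frequent classes, ST SS (480) and st ss (483), are the parental types, so the F1 was ST SS / st ss.
The recombinant classes are ST ss and st SS: 84 + 79 = 163.
Recombination frequency = 163/1126 = 0.1448 ≈ 14.5%, i.e. 14.5 m.u.

14.5 m.u.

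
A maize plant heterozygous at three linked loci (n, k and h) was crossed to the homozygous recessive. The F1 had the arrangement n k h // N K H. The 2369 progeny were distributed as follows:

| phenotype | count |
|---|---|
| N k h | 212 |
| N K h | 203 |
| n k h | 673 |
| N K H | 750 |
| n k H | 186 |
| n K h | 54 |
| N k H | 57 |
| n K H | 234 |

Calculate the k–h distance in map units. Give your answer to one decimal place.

The two rarest classes, n K h and N k H, are the double crossovers. Comparing them with the parentals, only the k allele has switched, so k is the middle locus and the order is h – k – n.
Crossovers in the h–k interval produce the single-crossover classes n k H and N K h (186 + 203 = 389) plus the double crossovers (111).
RF(h–k) = (389 + 111) / 2369 = 500/2369 = 0.2111 → 21.1 map units.

21.1 map units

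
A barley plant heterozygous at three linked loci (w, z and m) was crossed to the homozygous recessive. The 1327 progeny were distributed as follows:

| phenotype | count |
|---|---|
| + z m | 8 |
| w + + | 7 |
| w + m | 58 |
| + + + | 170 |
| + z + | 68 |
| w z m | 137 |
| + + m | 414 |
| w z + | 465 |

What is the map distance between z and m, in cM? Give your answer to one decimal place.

The two most frequent reciprocal classes, + + m and w z +, are the parental types, so the F1 was + + m / w z +.
The two rarest classes, + z m and w + +, are the double crossovers. Comparing them with the parentals, only the z allele has switched, so z is the middle locus and the order is m – z – w.
Crossovers in the m–z interval produce the single-crossover classes + + + and w z m (170 + 137 = 307) plus the double crossovers (15).
RF(m–z) = (307 + 15) / 1327 = 322/1327 = 0.2427 → 24.3 cM.

24.3 cM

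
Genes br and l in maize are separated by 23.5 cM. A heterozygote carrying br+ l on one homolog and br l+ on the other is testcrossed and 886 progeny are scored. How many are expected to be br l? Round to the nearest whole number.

A map distance of 23.5 cM corresponds to a recombination frequency of 0.235.
The F1 is br+ l / br l+, so br l is a recombinant gamete class with expected frequency r/2 = 0.235/2 = 0.1175.
Expected number = 0.1175 × 886 = 104.10 ≈ 104.

104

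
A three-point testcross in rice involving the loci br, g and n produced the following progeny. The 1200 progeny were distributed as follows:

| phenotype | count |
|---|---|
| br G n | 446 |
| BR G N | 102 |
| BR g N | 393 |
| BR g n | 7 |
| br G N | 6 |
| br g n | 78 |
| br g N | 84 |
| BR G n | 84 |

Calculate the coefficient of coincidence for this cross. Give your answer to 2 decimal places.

The two most frequent reciprocal classes, BR g N and br G n, are the parental types, so the F1 was BR g N / br G n.
The two rarest classes, BR g n and br G N, are the double crossovers. Comparing them with the parentals, only the n allele has switched, so n is the middle locus and the order is g – n – br.
g–n: (180 + 13)/1200 = 0.1608; n–br: (168 + 13)/1200 = 0.1508.
Expected DCO frequency = 0.1608 × 0.1508 ≈ 0.02425; observed = 13/1200 ≈ 0.01083.
Coefficient of coincidence = 0.01083/0.02425 ≈ 0.45.

0.45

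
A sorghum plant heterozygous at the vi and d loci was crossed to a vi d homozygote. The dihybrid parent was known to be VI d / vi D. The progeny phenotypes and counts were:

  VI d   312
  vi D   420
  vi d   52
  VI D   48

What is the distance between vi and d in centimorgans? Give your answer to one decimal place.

12.0 centimorgans

The recombinant classes are VI D and vi d: 48 + 52 = 100.
Recombination frequency = 100/832 = 0.1202 ≈ 12.0%, i.e. 12.0 centimorgans.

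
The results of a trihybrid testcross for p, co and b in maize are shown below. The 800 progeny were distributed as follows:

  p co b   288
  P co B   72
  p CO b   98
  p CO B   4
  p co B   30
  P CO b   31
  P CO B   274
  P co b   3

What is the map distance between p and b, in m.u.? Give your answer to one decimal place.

8.5 m.u.

The two most frequent reciprocal classes, P CO B and p co b, are the parental types, so the F1 was P CO B / p co b.
The two rarest classes, p CO B and P co b, are the double crossovers. Comparing them with the parentals, only the p allele has switched, so p is the middle locus and the order is co – p – b.
Crossovers in the p–b interval produce the single-crossover classes P CO b and p co B (31 + 30 = 61) plus the double crossovers (7).
RF(p–b) = (61 + 7) / 800 = 68/800 = 0.0850 → 8.5 m.u.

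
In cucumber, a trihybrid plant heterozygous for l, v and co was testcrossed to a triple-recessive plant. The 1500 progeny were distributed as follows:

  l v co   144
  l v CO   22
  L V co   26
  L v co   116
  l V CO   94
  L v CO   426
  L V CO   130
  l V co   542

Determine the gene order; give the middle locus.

The two most frequent reciprocal classes, L v CO and l V co, are the parental types, so the F1 was L v CO / l V co.
The two rarest classes, l v CO and L V co, are the double crossovers. Comparing them with the parentals, only the l allele has switched, so l is the middle locus and the order is v – l – co.

l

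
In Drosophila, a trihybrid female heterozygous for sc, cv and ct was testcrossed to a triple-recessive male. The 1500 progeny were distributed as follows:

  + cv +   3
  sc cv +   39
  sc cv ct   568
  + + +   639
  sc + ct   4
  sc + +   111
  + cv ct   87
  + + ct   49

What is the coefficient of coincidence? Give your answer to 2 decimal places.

0.54

The two most frequent reciprocal classes, + + + and sc cv ct, are the parental types, so the F1 was + + + / sc cv ct.
The two rarest classes, + cv + and sc + ct, are the double crossovers. Comparing them with the parentals, only the cv allele has switched, so cv is the middle locus and the order is sc – cv – ct.
sc–cv: (198 + 7)/1500 = 0.1367; cv–ct: (88 + 7)/1500 = 0.0633.
Expected DCO frequency = 0.1367 × 0.0633 ≈ 0.00865; observed = 7/1500 ≈ 0.00467.
Coefficient of coincidence = 0.00467/0.00865 ≈ 0.54.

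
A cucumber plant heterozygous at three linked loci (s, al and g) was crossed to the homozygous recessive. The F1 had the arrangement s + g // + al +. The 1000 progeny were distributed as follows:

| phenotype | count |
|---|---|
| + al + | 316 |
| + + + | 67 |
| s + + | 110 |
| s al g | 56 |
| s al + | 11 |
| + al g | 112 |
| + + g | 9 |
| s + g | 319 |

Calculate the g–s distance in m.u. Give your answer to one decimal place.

The two rarest classes, + + g and s al +, are the double crossovers. Comparing them with the parentals, only the s allele has switched, so s is the middle locus and the order is al – s – g.
Crossovers in the s–g interval produce the single-crossover classes s + + and + al g (110 + 112 = 222) plus the double crossovers (20).
RF(s–g) = (222 + 20) / 1000 = 242/1000 = 0.2420 → 24.2 m.u.

24.2 m.u.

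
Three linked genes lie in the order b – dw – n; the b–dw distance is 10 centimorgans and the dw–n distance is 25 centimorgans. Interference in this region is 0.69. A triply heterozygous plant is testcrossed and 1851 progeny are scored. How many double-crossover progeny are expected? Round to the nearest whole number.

14

Map distances give recombination frequencies of 0.100 and 0.250 for the two intervals.
With interference 0.69 (so coincidence = 0.31), expected double-crossover frequency = 0.100 × 0.250 × 0.31 = 0.00775.
Expected number = 0.00775 × 1851 = 14.35 ≈ 14.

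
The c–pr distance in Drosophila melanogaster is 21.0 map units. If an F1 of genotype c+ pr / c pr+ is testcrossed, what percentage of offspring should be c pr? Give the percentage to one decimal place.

A map distance of 21.0 map units corresponds to a recombination frequency of 0.210.
The F1 is c+ pr / c pr+, so c pr is a recombinant gamete class with expected frequency r/2 = 0.210/2 = 0.1050.
That is 0.1050 = 10.5% of the progeny.

10.5%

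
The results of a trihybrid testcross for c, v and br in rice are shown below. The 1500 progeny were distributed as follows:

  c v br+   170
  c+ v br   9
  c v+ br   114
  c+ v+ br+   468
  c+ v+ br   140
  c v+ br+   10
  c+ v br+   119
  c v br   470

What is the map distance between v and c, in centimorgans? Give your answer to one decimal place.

16.8 centimorgans

The two most frequent reciprocal classes, c+ v+ br+ and c v br, are the parental types, so the F1 was c+ v+ br+ / c v br.
The two rarest classes, c v+ br+ and c+ v br, are the double crossovers. Comparing them with the parentals, only the c allele has switched, so c is the middle locus and the order is br – c – v.
Crossovers in the c–v interval produce the single-crossover classes c+ v br+ and c v+ br (119 + 114 = 233) plus the double crossovers (19).
RF(c–v) = (233 + 19) / 1500 = 252/1500 = 0.1680 → 16.8 centimorgans.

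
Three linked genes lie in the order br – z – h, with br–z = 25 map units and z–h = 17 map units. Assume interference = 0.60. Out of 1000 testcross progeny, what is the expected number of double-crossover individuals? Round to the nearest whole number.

Map distances give recombination frequencies of 0.250 and 0.170 for the two intervals.
With interference 0.60 (so coincidence = 0.40), expected double-crossover frequency = 0.250 × 0.170 × 0.40 = 0.01700.
Expected number = 0.01700 × 1000 = 17.00 ≈ 17.

17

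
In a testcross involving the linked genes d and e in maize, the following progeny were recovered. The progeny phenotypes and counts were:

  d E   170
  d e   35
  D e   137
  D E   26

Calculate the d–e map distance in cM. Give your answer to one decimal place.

16.6 cM

The two most frequent classes, D e (137) and d E (170), are the parental types, so the F1 was D e / d E.
The recombinant classes are D E and d e: 26 + 35 = 61.
Recombination frequency = 61/368 = 0.1658 ≈ 16.6%, i.e. 16.6 cM.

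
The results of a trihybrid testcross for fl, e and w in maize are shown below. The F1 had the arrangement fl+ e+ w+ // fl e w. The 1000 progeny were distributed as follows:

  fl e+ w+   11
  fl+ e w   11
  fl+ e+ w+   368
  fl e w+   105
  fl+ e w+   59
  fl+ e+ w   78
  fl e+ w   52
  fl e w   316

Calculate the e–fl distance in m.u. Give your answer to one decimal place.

The two rarest classes, fl e+ w+ and fl+ e w, are the double crossovers. Comparing them with the parentals, only the fl allele has switched, so fl is the middle locus and the order is e – fl – w.
Crossovers in the e–fl interval produce the single-crossover classes fl+ e w+ and fl e+ w (59 + 52 = 111) plus the double crossovers (22).
RF(e–fl) = (111 + 22) / 1000 = 133/1000 = 0.1330 → 13.3 m.u.

13.3 m.u.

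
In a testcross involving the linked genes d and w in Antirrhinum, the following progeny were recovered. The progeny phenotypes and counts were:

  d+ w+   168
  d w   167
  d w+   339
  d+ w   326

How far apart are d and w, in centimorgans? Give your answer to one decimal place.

The two most frequent classes, d+ w (326) and d w+ (339), are the parental types, so the F1 was d+ w / d w+.
The recombinant classes are d+ w+ and d w: 168 + 167 = 335.
Recombination frequency = 335/1000 = 0.3350 ≈ 33.5%, i.e. 33.5 centimorgans.

33.5 centimorgans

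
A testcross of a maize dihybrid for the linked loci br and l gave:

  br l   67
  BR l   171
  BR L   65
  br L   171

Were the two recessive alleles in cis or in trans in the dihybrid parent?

trans

The two most frequent classes are BR l (171) and br L (171); these are the parental (non-recombinant) types.
So the F1 carried BR l on one chromosome and br L on the other — the recessive alleles are on opposite chromosomes (trans / repulsion).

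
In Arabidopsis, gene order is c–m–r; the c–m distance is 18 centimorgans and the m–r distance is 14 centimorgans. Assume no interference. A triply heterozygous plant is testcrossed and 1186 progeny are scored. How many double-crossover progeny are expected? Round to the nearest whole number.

Map distances give recombination frequencies of 0.180 and 0.140 for the two intervals.
With no interference, expected double-crossover frequency = 0.180 × 0.140 = 0.02520.
Expected number = 0.02520 × 1186 = 29.89 ≈ 30.

30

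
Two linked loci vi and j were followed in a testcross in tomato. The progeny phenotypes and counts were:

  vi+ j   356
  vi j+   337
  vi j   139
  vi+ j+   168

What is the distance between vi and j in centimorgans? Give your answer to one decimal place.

The two most frequent classes, vi+ j (356) and vi j+ (337), are the parental types, so the F1 was vi+ j / vi j+.
The recombinant classes are vi+ j+ and vi j: 168 + 139 = 307.
Recombination frequency = 307/1000 = 0.3070 ≈ 30.7%, i.e. 30.7 centimorgans.

30.7 centimorgans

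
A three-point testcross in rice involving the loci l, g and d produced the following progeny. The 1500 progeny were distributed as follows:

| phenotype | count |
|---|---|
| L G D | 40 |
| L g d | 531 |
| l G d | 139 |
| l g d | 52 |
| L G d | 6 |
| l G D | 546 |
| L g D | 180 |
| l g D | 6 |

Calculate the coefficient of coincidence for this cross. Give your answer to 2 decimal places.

The two most frequent reciprocal classes, L g d and l G D, are the parental types, so the F1 was L g d / l G D.
The two rarest classes, L G d and l g D, are the double crossovers. Comparing them with the parentals, only the g allele has switched, so g is the middle locus and the order is l – g – d.
l–g: (92 + 12)/1500 = 0.0693; g–d: (319 + 12)/1500 = 0.2207.
Expected DCO frequency = 0.0693 × 0.2207 ≈ 0.01529; observed = 12/1500 ≈ 0.00800.
Coefficient of coincidence = 0.00800/0.01529 ≈ 0.52.

0.52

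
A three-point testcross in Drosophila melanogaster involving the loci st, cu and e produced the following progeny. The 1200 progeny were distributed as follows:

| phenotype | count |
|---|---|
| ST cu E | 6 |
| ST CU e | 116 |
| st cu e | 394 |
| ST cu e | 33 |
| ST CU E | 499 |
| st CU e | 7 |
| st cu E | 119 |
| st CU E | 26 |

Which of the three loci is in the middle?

cu

The two most frequent reciprocal classes, ST CU E and st cu e, are the parental types, so the F1 was ST CU E / st cu e.
The two rarest classes, ST cu E and st CU e, are the double crossovers. Comparing them with the parentals, only the cu allele has switched, so cu is the middle locus and the order is e – cu – st.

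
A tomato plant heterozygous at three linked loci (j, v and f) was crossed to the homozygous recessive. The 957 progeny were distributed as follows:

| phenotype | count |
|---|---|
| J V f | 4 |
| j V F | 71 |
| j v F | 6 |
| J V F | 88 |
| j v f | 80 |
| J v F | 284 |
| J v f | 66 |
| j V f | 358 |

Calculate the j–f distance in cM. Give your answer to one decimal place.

The two most frequent reciprocal classes, j V f and J v F, are the parental types, so the F1 was j V f / J v F.
The two rarest classes, J V f and j v F, are the double crossovers. Comparing them with the parentals, only the j allele has switched, so j is the middle locus and the order is v – j – f.
Crossovers in the j–f interval produce the single-crossover classes j V F and J v f (71 + 66 = 137) plus the double crossovers (10).
RF(j–f) = (137 + 10) / 957 = 147/957 = 0.1536 → 15.4 cM.

15.4 cM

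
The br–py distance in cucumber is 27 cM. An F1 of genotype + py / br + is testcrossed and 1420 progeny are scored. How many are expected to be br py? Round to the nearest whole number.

A map distance of 27 cM corresponds to a recombination frequency of 0.270.
The F1 is + py / br +, so br py is a recombinant gamete class with expected frequency r/2 = 0.270/2 = 0.1350.
Expected number = 0.1350 × 1420 = 191.70 ≈ 192.

192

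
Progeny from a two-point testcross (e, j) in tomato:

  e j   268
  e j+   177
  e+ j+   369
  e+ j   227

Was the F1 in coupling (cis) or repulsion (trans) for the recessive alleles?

cis

The two most frequent classes are e+ j+ (369) and e j (268); these are the parental (non-recombinant) types.
So the F1 carried e+ j+ on one chromosome and e j on the other — the recessive alleles are on the same chromosome (cis / coupling).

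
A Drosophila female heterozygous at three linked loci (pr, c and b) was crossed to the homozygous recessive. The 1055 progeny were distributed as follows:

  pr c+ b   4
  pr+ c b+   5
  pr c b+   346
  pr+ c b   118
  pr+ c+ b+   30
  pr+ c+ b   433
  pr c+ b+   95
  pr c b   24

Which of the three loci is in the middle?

pr

The two most frequent reciprocal classes, pr c b+ and pr+ c+ b, are the parental types, so the F1 was pr c b+ / pr+ c+ b.
The two rarest classes, pr+ c b+ and pr c+ b, are the double crossovers. Comparing them with the parentals, only the pr allele has switched, so pr is the middle locus and the order is b – pr – c.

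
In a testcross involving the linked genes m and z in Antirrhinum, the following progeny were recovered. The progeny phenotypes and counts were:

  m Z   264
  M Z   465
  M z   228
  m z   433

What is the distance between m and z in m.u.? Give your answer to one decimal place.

The two most frequent classes, M Z (465) and m z (433), are the parental types, so the F1 was M Z / m z.
The recombinant classes are M z and m Z: 228 + 264 = 492.
Recombination frequency = 492/1390 = 0.3540 ≈ 35.4%, i.e. 35.4 m.u.

35.4 m.u.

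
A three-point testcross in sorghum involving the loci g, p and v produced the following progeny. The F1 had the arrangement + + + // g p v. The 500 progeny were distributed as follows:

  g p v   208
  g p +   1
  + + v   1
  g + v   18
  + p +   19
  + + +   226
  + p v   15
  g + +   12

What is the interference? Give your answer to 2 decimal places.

0.12

The two rarest classes, + + v and g p +, are the double crossovers. Comparing them with the parentals, only the v allele has switched, so v is the middle locus and the order is p – v – g.
p–v: (37 + 2)/500 = 0.0780; v–g: (27 + 2)/500 = 0.0580.
Expected DCO frequency = 0.0780 × 0.0580 ≈ 0.00452; observed = 2/500 ≈ 0.00400.
Coefficient of coincidence = 0.00400/0.00452 ≈ 0.88; interference = 1 − 0.88 = 0.12.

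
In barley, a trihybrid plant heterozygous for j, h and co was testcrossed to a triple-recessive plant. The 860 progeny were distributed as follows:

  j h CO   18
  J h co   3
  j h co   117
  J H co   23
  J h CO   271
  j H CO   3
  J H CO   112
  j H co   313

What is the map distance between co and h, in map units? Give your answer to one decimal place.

The two most frequent reciprocal classes, J h CO and j H co, are the parental types, so the F1 was J h CO / j H co.
The two rarest classes, J h co and j H CO, are the double crossovers. Comparing them with the parentals, only the co allele has switched, so co is the middle locus and the order is h – co – j.
Crossovers in the h–co interval produce the single-crossover classes J H CO and j h co (112 + 117 = 229) plus the double crossovers (6).
RF(h–co) = (229 + 6) / 860 = 235/860 = 0.2733 → 27.3 map units.

27.3 map units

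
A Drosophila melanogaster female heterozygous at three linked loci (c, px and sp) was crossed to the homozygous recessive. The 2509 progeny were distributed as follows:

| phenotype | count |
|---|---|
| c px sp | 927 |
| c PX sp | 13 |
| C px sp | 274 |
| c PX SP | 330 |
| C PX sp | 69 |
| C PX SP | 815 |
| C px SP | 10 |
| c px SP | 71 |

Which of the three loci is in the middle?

px

The two most frequent reciprocal classes, C PX SP and c px sp, are the parental types, so the F1 was C PX SP / c px sp.
The two rarest classes, C px SP and c PX sp, are the double crossovers. Comparing them with the parentals, only the px allele has switched, so px is the middle locus and the order is c – px – sp.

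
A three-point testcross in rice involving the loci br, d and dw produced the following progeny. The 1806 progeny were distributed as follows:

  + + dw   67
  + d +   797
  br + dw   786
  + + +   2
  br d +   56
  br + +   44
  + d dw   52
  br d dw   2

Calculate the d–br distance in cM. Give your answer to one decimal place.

7.0 cM

The two most frequent reciprocal classes, + d + and br + dw, are the parental types, so the F1 was + d + / br + dw.
The two rarest classes, + + + and br d dw, are the double crossovers. Comparing them with the parentals, only the d allele has switched, so d is the middle locus and the order is dw – d – br.
Crossovers in the d–br interval produce the single-crossover classes br d + and + + dw (56 + 67 = 123) plus the double crossovers (4).
RF(d–br) = (123 + 4) / 1806 = 127/1806 = 0.0703 → 7.0 cM.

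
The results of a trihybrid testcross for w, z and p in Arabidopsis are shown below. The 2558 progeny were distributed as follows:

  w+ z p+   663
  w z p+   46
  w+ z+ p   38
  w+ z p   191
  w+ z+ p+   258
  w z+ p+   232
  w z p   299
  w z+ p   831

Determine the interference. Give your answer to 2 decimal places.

0.34

The two most frequent reciprocal classes, w z+ p and w+ z p+, are the parental types, so the F1 was w z+ p / w+ z p+.
The two rarest classes, w+ z+ p and w z p+, are the double crossovers. Comparing them with the parentals, only the w allele has switched, so w is the middle locus and the order is z – w – p.
z–w: (557 + 84)/2558 = 0.2506; w–p: (423 + 84)/2558 = 0.1982.
Expected DCO frequency = 0.2506 × 0.1982 ≈ 0.04967; observed = 84/2558 ≈ 0.03284.
Coefficient of coincidence = 0.03284/0.04967 ≈ 0.66; interference = 1 − 0.66 = 0.34.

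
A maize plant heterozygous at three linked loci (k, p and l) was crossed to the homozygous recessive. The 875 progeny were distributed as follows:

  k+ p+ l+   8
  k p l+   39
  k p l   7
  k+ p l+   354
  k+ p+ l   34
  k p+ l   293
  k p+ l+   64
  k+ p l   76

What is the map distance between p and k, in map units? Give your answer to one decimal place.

The two most frequent reciprocal classes, k p+ l and k+ p l+, are the parental types, so the F1 was k p+ l / k+ p l+.
The two rarest classes, k p l and k+ p+ l+, are the double crossovers. Comparing them with the parentals, only the p allele has switched, so p is the middle locus and the order is k – p – l.
Crossovers in the k–p interval produce the single-crossover classes k+ p+ l and k p l+ (34 + 39 = 73) plus the double crossovers (15).
RF(k–p) = (73 + 15) / 875 = 88/875 = 0.1006 → 10.1 map units.

10.1 map units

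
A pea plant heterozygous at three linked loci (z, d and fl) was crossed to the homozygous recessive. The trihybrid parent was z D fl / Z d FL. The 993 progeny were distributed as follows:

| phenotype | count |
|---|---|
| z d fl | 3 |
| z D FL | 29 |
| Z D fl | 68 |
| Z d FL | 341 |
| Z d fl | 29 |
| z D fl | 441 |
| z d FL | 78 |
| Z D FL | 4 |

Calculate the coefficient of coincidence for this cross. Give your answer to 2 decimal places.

0.70

The two rarest classes, z d fl and Z D FL, are the double crossovers. Comparing them with the parentals, only the d allele has switched, so d is the middle locus and the order is fl – d – z.
fl–d: (58 + 7)/993 = 0.0655; d–z: (146 + 7)/993 = 0.1541.
Expected DCO frequency = 0.0655 × 0.1541 ≈ 0.01009; observed = 7/993 ≈ 0.00705.
Coefficient of coincidence = 0.00705/0.01009 ≈ 0.70.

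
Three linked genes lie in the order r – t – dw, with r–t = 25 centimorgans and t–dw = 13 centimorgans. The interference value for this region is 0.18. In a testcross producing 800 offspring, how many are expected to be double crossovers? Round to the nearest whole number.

21

Map distances give recombination frequencies of 0.250 and 0.130 for the two intervals.
With interference 0.18 (so coincidence = 0.82), expected double-crossover frequency = 0.250 × 0.130 × 0.82 = 0.02665.
Expected number = 0.02665 × 800 = 21.32 ≈ 21.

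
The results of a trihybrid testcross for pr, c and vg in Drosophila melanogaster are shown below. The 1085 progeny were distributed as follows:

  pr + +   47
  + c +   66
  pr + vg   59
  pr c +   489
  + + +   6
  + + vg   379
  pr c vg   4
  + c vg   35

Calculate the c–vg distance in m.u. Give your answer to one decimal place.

8.5 m.u.

The two most frequent reciprocal classes, pr c + and + + vg, are the parental types, so the F1 was pr c + / + + vg.
The two rarest classes, pr c vg and + + +, are the double crossovers. Comparing them with the parentals, only the vg allele has switched, so vg is the middle locus and the order is pr – vg – c.
Crossovers in the vg–c interval produce the single-crossover classes pr + + and + c vg (47 + 35 = 82) plus the double crossovers (10).
RF(vg–c) = (82 + 10) / 1085 = 92/1085 = 0.0848 → 8.5 m.u.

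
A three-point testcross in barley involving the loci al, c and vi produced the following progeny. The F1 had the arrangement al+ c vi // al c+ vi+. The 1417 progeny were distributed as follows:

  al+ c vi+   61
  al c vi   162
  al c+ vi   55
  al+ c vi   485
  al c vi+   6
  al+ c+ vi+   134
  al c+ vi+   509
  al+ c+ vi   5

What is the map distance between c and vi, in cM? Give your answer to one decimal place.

The two rarest classes, al+ c+ vi and al c vi+, are the double crossovers. Comparing them with the parentals, only the c allele has switched, so c is the middle locus and the order is al – c – vi.
Crossovers in the c–vi interval produce the single-crossover classes al+ c vi+ and al c+ vi (61 + 55 = 116) plus the double crossovers (11).
RF(c–vi) = (116 + 11) / 1417 = 127/1417 = 0.0896 → 9.0 cM.

9.0 cM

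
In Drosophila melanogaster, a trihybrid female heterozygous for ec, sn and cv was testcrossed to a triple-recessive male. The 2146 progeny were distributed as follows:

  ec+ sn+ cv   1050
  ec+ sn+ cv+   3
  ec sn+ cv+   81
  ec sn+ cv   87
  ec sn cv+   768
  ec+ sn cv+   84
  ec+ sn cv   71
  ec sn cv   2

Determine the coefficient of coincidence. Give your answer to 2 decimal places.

The two most frequent reciprocal classes, ec sn cv+ and ec+ sn+ cv, are the parental types, so the F1 was ec sn cv+ / ec+ sn+ cv.
The two rarest classes, ec sn cv and ec+ sn+ cv+, are the double crossovers. Comparing them with the parentals, only the cv allele has switched, so cv is the middle locus and the order is ec – cv – sn.
ec–cv: (171 + 5)/2146 = 0.0820; cv–sn: (152 + 5)/2146 = 0.0732.
Expected DCO frequency = 0.0820 × 0.0732 ≈ 0.00600; observed = 5/2146 ≈ 0.00233.
Coefficient of coincidence = 0.00233/0.00600 ≈ 0.39.

0.39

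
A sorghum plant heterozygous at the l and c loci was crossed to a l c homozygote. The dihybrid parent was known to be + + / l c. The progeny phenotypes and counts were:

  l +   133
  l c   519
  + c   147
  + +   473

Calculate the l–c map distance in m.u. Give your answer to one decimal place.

The recombinant classes are + c and l +: 147 + 133 = 280.
Recombination frequency = 280/1272 = 0.2201 ≈ 22.0%, i.e. 22.0 m.u.

22.0 m.u.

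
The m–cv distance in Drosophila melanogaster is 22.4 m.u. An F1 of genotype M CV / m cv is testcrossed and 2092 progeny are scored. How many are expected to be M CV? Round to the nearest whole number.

812

A map distance of 22.4 m.u. corresponds to a recombination frequency of 0.224.
The F1 is M CV / m cv, so M CV is a parental gamete class with expected frequency (1 − r)/2 = 0.776/2 = 0.3880.
Expected number = 0.3880 × 2092 = 811.70 ≈ 812.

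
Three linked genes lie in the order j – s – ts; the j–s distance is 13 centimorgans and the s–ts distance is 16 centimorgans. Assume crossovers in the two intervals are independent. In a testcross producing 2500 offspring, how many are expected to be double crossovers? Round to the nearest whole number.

52

Map distances give recombination frequencies of 0.130 and 0.160 for the two intervals.
With no interference, expected double-crossover frequency = 0.130 × 0.160 = 0.02080.
Expected number = 0.02080 × 2500 = 52.00 ≈ 52.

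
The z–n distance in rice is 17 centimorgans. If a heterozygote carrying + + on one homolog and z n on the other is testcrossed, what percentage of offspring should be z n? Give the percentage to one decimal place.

41.5%

A map distance of 17 centimorgans corresponds to a recombination frequency of 0.170.
The F1 is + + / z n, so z n is a parental gamete class with expected frequency (1 − r)/2 = 0.830/2 = 0.4150.
That is 0.4150 = 41.5% of the progeny.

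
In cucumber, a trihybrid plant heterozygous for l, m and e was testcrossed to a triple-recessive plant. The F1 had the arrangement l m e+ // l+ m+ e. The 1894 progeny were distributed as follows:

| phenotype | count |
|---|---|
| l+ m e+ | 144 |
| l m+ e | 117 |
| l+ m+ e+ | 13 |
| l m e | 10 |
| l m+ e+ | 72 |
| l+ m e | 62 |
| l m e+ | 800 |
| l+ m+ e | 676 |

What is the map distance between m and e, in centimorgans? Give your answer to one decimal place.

The two rarest classes, l m e and l+ m+ e+, are the double crossovers. Comparing them with the parentals, only the e allele has switched, so e is the middle locus and the order is l – e – m.
Crossovers in the e–m interval produce the single-crossover classes l m+ e+ and l+ m e (72 + 62 = 134) plus the double crossovers (23).
RF(e–m) = (134 + 23) / 1894 = 157/1894 = 0.0829 → 8.3 centimorgans.

8.3 centimorgans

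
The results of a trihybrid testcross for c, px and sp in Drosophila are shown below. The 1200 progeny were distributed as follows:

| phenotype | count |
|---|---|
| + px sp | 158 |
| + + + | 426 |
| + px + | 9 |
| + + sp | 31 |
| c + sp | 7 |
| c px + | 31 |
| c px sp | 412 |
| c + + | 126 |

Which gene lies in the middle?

px

The two most frequent reciprocal classes, + + + and c px sp, are the parental types, so the F1 was + + + / c px sp.
The two rarest classes, + px + and c + sp, are the double crossovers. Comparing them with the parentals, only the px allele has switched, so px is the middle locus and the order is sp – px – c.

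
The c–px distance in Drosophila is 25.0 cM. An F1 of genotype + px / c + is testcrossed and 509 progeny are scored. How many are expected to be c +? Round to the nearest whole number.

191

A map distance of 25.0 cM corresponds to a recombination frequency of 0.250.
The F1 is + px / c +, so c + is a parental gamete class with expected frequency (1 − r)/2 = 0.750/2 = 0.3750.
Expected number = 0.3750 × 509 = 190.88 ≈ 191.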